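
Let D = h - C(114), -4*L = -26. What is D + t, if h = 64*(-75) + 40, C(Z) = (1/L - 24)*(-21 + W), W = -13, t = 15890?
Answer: 134150/13 ≈ 10319.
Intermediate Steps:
L = 13/2 (L = -¼*(-26) = 13/2 ≈ 6.5000)
C(Z) = 10540/13 (C(Z) = (1/(13/2) - 24)*(-21 - 13) = (2/13 - 24)*(-34) = -310/13*(-34) = 10540/13)
h = -4760 (h = -4800 + 40 = -4760)
D = -72420/13 (D = -4760 - 1*10540/13 = -4760 - 10540/13 = -72420/13 ≈ -5570.8)
D + t = -72420/13 + 15890 = 134150/13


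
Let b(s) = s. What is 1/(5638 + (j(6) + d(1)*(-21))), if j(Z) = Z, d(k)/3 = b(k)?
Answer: 1/5581 ≈ 0.00017918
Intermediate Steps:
d(k) = 3*k
1/(5638 + (j(6) + d(1)*(-21))) = 1/(5638 + (6 + (3*1)*(-21))) = 1/(5638 + (6 + 3*(-21))) = 1/(5638 + (6 - 63)) = 1/(5638 - 57) = 1/5581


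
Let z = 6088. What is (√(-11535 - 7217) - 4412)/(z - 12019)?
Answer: 4412/5931 - 8*I*√293/5931 ≈ 0.74389 - 0.023089*I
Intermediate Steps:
(√(-11535 - 7217) - 4412)/(z - 12019) = (√(-11535 - 7217) - 4412)/(6088 - 12019) = (√(-18752) - 4412)/(-5931) = (8*I*√293 - 4412)*(-1/5931) = (-4412 + 8*I*√293)*(-1/5931) = 4412/5931 - 8*I*√293/5931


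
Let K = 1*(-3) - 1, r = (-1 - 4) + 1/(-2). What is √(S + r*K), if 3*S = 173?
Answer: √717/3 ≈ 8.9256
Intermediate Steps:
r = -11/2 (r = -5 - ½ = -11/2 ≈ -5.5000)
K = -4 (K = -3 - 1 = -4)
S = 173/3 (S = (⅓)*173 = 173/3 ≈ 57.667)
√(S + r*K) = √(173/3 - 11/2*(-4)) = √(173/3 + 22) = √(239/3) = √717/3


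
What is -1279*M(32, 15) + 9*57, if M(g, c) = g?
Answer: -40415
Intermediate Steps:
-1279*M(32, 15) + 9*57 = -1279*32 + 9*57 = -40928 + 513 = -40415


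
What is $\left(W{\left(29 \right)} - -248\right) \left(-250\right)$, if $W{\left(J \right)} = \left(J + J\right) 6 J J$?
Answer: $-73229000$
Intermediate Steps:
$W{\left(J \right)} = 12 J^{3}$ ($W{\left(J \right)} = 2 J 6 J J = 12 J J J = 12 J^{2} J = 12 J^{3}$)
$\left(W{\left(29 \right)} - -248\right) \left(-250\right) = \left(12 \cdot 29^{3} - -248\right) \left(-250\right) = \left(12 \cdot 24389 + \left(-507 + 755\right)\right) \left(-250\right) = \left(292668 + 248\right) \left(-250\right) = 292916 \left(-250\right) = -73229000$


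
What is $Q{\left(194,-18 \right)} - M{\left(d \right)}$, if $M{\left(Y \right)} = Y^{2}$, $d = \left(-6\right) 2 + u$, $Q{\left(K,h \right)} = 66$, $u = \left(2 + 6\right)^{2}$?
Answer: $-2638$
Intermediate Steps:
$u = 64$ ($u = 8^{2} = 64$)
$d = 52$ ($d = \left(-6\right) 2 + 64 = -12 + 64 = 52$)
$Q{\left(194,-18 \right)} - M{\left(d \right)} = 66 - 52^{2} = 66 - 2704 = -2638$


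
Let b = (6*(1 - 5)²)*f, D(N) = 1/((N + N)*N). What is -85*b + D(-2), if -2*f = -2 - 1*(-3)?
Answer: 32641/8 ≈ 4080.1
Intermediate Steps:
f = -½ (f = -(-2 - 1*(-3))/2 = -(-2 + 3)/2 = -½*1 = -½ ≈ -0.50000)
D(N) = 1/(2*N²) (D(N) = 1/(((2*N))*N) = (1/(2*N))/N = 1/(2*N²))
b = -48 (b = (6*(1 - 5)²)*(-½) = (6*(-4)²)*(-½) = (6*16)*(-½) = 96*(-½) = -48)
-85*b + D(-2) = -85*(-48) + (½)/(-2)² = 4080 + (½)*(¼) = 4080 + ⅛ = 32641/8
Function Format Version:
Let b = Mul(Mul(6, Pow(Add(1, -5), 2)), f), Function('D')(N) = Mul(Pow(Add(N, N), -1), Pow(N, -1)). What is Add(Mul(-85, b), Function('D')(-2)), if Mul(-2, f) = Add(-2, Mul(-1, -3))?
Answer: Rational(32641, 8) ≈ 4080.1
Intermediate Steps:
f = Rational(-1, 2) (f = Mul(Rational(-1, 2), Add(-2, Mul(-1, -3))) = Mul(Rational(-1, 2), Add(-2, 3)) = Mul(Rational(-1, 2), 1) = Rational(-1, 2) ≈ -0.50000)
Function('D')(N) = Mul(Rational(1, 2), Pow(N, -2)) (Function('D')(N) = Mul(Pow(Mul(2, N), -1), Pow(N, -1)) = Mul(Mul(Rational(1, 2), Pow(N, -1)), Pow(N, -1)) = Mul(Rational(1, 2), Pow(N, -2)))
b = -48 (b = Mul(Mul(6, Pow(Add(1, -5), 2)), Rational(-1, 2)) = Mul(Mul(6, Pow(-4, 2)), Rational(-1, 2)) = Mul(Mul(6, 16), Rational(-1, 2)) = Mul(96, Rational(-1, 2)) = -48)
Add(Mul(-85, b), Function('D')(-2)) = Add(Mul(-85, -48), Mul(Rational(1, 2), Pow(-2, -2))) = Add(4080, Mul(Rational(1, 2), Rational(1, 4))) = Add(4080, Rational(1, 8)) = Rational(32641, 8)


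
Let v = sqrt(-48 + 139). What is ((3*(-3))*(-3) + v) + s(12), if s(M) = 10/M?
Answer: 167/6 + sqrt(91) ≈ 37.373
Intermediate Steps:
v = sqrt(91) ≈ 9.5394
((3*(-3))*(-3) + v) + s(12) = ((3*(-3))*(-3) + sqrt(91)) + 10/12 = (-9*(-3) + sqrt(91)) + 10*(1/12) = (27 + sqrt(91)) + 5/6 = 167/6 + sqrt(91)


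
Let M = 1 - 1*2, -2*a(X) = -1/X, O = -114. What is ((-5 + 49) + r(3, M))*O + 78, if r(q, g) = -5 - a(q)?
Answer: -4349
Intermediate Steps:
a(X) = 1/(2*X) (a(X) = -(-1)/(2*X) = 1/(2*X))
M = -1 (M = 1 - 2 = -1)
r(q, g) = -5 - 1/(2*q)
((-5 + 49) + r(3, M))*O + 78 = ((-5 + 49) + (-5 - ½/3))*(-114) + 78 = (44 + (-5 - ½*⅓))*(-114) + 78 = (44 + (-5 - ⅙))*(-114) + 78 = (44 - 31/6)*(-114) + 78 = (233/6)*(-114) + 78 = -4427 + 78 = -4349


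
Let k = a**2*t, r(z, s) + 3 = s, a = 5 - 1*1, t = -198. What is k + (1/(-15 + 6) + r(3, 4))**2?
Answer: -256544/81 ≈ -3167.2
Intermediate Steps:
a = 4 (a = 5 - 1 = 4)
r(z, s) = -3 + s
k = -3168 (k = 4**2*(-198) = 16*(-198) = -3168)
k + (1/(-15 + 6) + r(3, 4))**2 = -3168 + (1/(-15 + 6) + (-3 + 4))**2 = -3168 + (1/(-9) + 1)**2 = -3168 + (-1/9 + 1)**2 = -3168 + (8/9)**2 = -3168 + 64/81 = -256544/81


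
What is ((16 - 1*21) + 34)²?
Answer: 841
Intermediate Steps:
((16 - 1*21) + 34)² = ((16 - 21) + 34)² = (-5 + 34)² = 29² = 841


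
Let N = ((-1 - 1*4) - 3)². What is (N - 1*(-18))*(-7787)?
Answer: -638534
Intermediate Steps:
N = 64 (N = ((-1 - 4) - 3)² = (-5 - 3)² = (-8)² = 64)
(N - 1*(-18))*(-7787) = (64 - 1*(-18))*(-7787) = (64 + 18)*(-7787) = 82*(-7787) = -638534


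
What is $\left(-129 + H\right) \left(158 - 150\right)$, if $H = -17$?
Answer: $-1168$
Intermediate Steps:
$\left(-129 + H\right) \left(158 - 150\right) = \left(-129 - 17\right) \left(158 - 150\right) = \left(-146\right) 8 = -1168$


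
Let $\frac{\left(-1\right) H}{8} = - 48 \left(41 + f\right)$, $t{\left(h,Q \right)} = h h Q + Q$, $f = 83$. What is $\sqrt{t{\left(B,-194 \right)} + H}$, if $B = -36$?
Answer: $i \sqrt{204002} \approx 451.67 i$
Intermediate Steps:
$t{\left(h,Q \right)} = Q + Q h^{2}$ ($t{\left(h,Q \right)} = h^{2} Q + Q = Q h^{2} + Q = Q + Q h^{2}$)
$H = 47616$ ($H = - 8 \left(- 48 \left(41 + 83\right)\right) = - 8 \left(\left(-48\right) 124\right) = \left(-8\right) \left(-5952\right) = 47616$)
$\sqrt{t{\left(B,-194 \right)} + H} = \sqrt{- 194 \left(1 + \left(-36\right)^{2}\right) + 47616} = \sqrt{- 194 \left(1 + 1296\right) + 47616} = \sqrt{\left(-194\right) 1297 + 47616} = \sqrt{-251618 + 47616} = \sqrt{-204002} = i \sqrt{204002}$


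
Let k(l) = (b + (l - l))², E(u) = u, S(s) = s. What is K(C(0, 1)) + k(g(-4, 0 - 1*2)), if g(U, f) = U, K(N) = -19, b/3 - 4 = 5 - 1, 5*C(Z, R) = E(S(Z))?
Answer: 557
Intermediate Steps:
C(Z, R) = Z/5
b = 24 (b = 12 + 3*(5 - 1) = 12 + 3*4 = 12 + 12 = 24)
k(l) = 576 (k(l) = (24 + (l - l))² = (24 + 0)² = 24² = 576)
K(C(0, 1)) + k(g(-4, 0 - 1*2)) = -19 + 576 = 557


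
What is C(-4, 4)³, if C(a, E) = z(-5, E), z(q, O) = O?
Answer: 64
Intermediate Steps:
C(a, E) = E
C(-4, 4)³ = 4³ = 64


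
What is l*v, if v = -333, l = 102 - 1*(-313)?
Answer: -138195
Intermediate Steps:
l = 415 (l = 102 + 313 = 415)
l*v = 415*(-333) = -138195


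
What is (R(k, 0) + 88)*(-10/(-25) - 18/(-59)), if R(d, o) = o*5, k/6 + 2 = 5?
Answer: 18304/295 ≈ 62.047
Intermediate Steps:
k = 18 (k = -12 + 6*5 = -12 + 30 = 18)
R(d, o) = 5*o
(R(k, 0) + 88)*(-10/(-25) - 18/(-59)) = (5*0 + 88)*(-10/(-25) - 18/(-59)) = (0 + 88)*(-10*(-1/25) - 18*(-1/59)) = 88*(⅖ + 18/59) = 88*(208/295) = 18304/295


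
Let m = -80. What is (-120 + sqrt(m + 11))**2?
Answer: (120 - I*sqrt(69))**2 ≈ 14331.0 - 1993.6*I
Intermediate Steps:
(-120 + sqrt(m + 11))**2 = (-120 + sqrt(-80 + 11))**2 = (-120 + sqrt(-69))**2 = (-120 + I*sqrt(69))**2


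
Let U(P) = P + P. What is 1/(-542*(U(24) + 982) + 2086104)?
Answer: 1/1527844 ≈ 6.5452e-7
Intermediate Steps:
U(P) = 2*P
1/(-542*(U(24) + 982) + 2086104) = 1/(-542*(2*24 + 982) + 2086104) = 1/(-542*(48 + 982) + 2086104) = 1/(-542*1030 + 2086104) = 1/(-558260 + 2086104) = 1/1527844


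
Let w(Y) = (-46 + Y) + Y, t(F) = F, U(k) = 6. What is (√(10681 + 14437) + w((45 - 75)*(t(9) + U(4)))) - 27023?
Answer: -27969 + √25118 ≈ -27811.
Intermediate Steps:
w(Y) = -46 + 2*Y
(√(10681 + 14437) + w((45 - 75)*(t(9) + U(4)))) - 27023 = (√(10681 + 14437) + (-46 + 2*((45 - 75)*(9 + 6)))) - 27023 = (√25118 + (-46 + 2*(-30*15))) - 27023 = (√25118 + (-46 + 2*(-450))) - 27023 = (√25118 + (-46 - 900)) - 27023 = (√25118 - 946) - 27023 = (-946 + √25118) - 27023 = -27969 + √25118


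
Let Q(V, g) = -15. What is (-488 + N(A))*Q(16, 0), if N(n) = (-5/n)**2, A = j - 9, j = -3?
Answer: 351235/48 ≈ 7317.4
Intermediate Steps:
A = -12 (A = -3 - 9 = -12)
N(n) = 25/n**2
(-488 + N(A))*Q(16, 0) = (-488 + 25/(-12)**2)*(-15) = (-488 + 25*(1/144))*(-15) = (-488 + 25/144)*(-15) = -70247/144*(-15) = 351235/48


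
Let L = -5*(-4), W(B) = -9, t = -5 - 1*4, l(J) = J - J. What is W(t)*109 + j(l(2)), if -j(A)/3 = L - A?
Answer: -1041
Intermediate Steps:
l(J) = 0
t = -9 (t = -5 - 4 = -9)
L = 20
j(A) = -60 + 3*A (j(A) = -3*(20 - A) = -60 + 3*A)
W(t)*109 + j(l(2)) = -9*109 + (-60 + 3*0) = -981 + (-60 + 0) = -981 - 60 = -1041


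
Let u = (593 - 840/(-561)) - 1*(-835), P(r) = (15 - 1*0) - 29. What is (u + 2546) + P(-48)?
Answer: 740800/187 ≈ 3961.5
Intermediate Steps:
P(r) = -14 (P(r) = (15 + 0) - 29 = 15 - 29 = -14)
u = 267316/187 (u = (593 - 840*(-1)/561) + 835 = (593 - 1*(-280/187)) + 835 = (593 + 280/187) + 835 = 111171/187 + 835 = 267316/187 ≈ 1429.5)
(u + 2546) + P(-48) = (267316/187 + 2546) - 14 = 743418/187 - 14 = 740800/187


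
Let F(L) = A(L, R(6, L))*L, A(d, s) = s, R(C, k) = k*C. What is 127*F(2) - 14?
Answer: 3034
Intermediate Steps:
R(C, k) = C*k
F(L) = 6*L**2 (F(L) = (6*L)*L = 6*L**2)
127*F(2) - 14 = 127*(6*2**2) - 14 = 127*(6*4) - 14 = 127*24 - 14 = 3048 - 14 = 3034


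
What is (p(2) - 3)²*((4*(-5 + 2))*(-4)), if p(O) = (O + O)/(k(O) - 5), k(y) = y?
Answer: 2704/3 ≈ 901.33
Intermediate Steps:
p(O) = 2*O/(-5 + O) (p(O) = (O + O)/(O - 5) = (2*O)/(-5 + O) = 2*O/(-5 + O))
(p(2) - 3)²*((4*(-5 + 2))*(-4)) = (2*2/(-5 + 2) - 3)²*((4*(-5 + 2))*(-4)) = (2*2/(-3) - 3)²*((4*(-3))*(-4)) = (2*2*(-⅓) - 3)²*(-12*(-4)) = (-4/3 - 3)²*48 = (-13/3)²*48 = (169/9)*48 = 2704/3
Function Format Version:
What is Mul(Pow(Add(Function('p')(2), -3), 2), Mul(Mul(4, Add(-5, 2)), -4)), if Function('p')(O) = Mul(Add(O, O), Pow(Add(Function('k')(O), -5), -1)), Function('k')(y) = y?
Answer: Rational(2704, 3) ≈ 901.33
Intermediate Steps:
Function('p')(O) = Mul(2, O, Pow(Add(-5, O), -1)) (Function('p')(O) = Mul(Add(O, O), Pow(Add(O, -5), -1)) = Mul(Mul(2, O), Pow(Add(-5, O), -1)) = Mul(2, O, Pow(Add(-5, O), -1)))
Mul(Pow(Add(Function('p')(2), -3), 2), Mul(Mul(4, Add(-5, 2)), -4)) = Mul(Pow(Add(Mul(2, 2, Pow(Add(-5, 2), -1)), -3), 2), Mul(Mul(4, Add(-5, 2)), -4)) = Mul(Pow(Add(Mul(2, 2, Pow(-3, -1)), -3), 2), Mul(Mul(4, -3), -4)) = Mul(Pow(Add(Mul(2, 2, Rational(-1, 3)), -3), 2), Mul(-12, -4)) = Mul(Pow(Add(Rational(-4, 3), -3), 2), 48) = Mul(Pow(Rational(-13, 3), 2), 48) = Mul(Rational(169, 9), 48) = Rational(2704, 3)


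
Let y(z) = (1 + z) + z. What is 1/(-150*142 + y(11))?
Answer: -1/21277 ≈ -4.6999e-5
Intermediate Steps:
y(z) = 1 + 2*z
1/(-150*142 + y(11)) = 1/(-150*142 + (1 + 2*11)) = 1/(-21300 + (1 + 22)) = 1/(-21300 + 23) = 1/(-21277) = -1/21277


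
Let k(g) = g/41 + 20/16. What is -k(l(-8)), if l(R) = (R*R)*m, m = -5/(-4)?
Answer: -525/164 ≈ -3.2012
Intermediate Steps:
m = 5/4 (m = -5*(-¼) = 5/4 ≈ 1.2500)
l(R) = 5*R²/4 (l(R) = (R*R)*(5/4) = R²*(5/4) = 5*R²/4)
k(g) = 5/4 + g/41 (k(g) = g*(1/41) + 20*(1/16) = g/41 + 5/4 = 5/4 + g/41)
-k(l(-8)) = -(5/4 + ((5/4)*(-8)²)/41) = -(5/4 + ((5/4)*64)/41) = -(5/4 + (1/41)*80) = -(5/4 + 80/41) = -1*525/164 = -525/164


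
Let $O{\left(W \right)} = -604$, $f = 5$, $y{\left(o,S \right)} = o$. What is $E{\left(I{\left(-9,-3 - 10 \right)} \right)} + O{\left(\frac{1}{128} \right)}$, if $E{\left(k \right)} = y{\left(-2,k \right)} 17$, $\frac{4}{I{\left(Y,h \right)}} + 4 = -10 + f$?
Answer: $-638$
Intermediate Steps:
$I{\left(Y,h \right)} = - \frac{4}{9}$ ($I{\left(Y,h \right)} = \frac{4}{-4 + \left(-10 + 5\right)} = \frac{4}{-4 - 5} = \frac{4}{-9} = 4 \left(- \frac{1}{9}\right) = - \frac{4}{9}$)
$E{\left(k \right)} = -34$ ($E{\left(k \right)} = \left(-2\right) 17 = -34$)
$E{\left(I{\left(-9,-3 - 10 \right)} \right)} + O{\left(\frac{1}{128} \right)} = -34 - 604 = -638$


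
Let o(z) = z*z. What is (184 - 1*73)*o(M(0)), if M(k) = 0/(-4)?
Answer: 0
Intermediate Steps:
M(k) = 0 (M(k) = 0*(-¼) = 0)
o(z) = z²
(184 - 1*73)*o(M(0)) = (184 - 1*73)*0² = (184 - 73)*0 = 111*0 = 0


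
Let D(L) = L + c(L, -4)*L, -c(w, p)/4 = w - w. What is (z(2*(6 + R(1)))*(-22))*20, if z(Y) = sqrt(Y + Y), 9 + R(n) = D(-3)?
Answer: -880*I*sqrt(6) ≈ -2155.6*I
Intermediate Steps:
c(w, p) = 0 (c(w, p) = -4*(w - w) = -4*0 = 0)
D(L) = L (D(L) = L + 0*L = L + 0 = L)
R(n) = -12 (R(n) = -9 - 3 = -12)
z(Y) = sqrt(2)*sqrt(Y) (z(Y) = sqrt(2*Y) = sqrt(2)*sqrt(Y))
(z(2*(6 + R(1)))*(-22))*20 = ((sqrt(2)*sqrt(2*(6 - 12)))*(-22))*20 = ((sqrt(2)*sqrt(2*(-6)))*(-22))*20 = ((sqrt(2)*sqrt(-12))*(-22))*20 = ((sqrt(2)*(2*I*sqrt(3)))*(-22))*20 = ((2*I*sqrt(6))*(-22))*20 = -44*I*sqrt(6)*20 = -880*I*sqrt(6)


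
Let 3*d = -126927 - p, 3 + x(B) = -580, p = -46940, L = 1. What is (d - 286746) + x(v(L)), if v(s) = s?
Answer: -941974/3 ≈ -3.1399e+5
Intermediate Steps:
x(B) = -583 (x(B) = -3 - 580 = -583)
d = -79987/3 (d = (-126927 - 1*(-46940))/3 = (-126927 + 46940)/3 = (⅓)*(-79987) = -79987/3 ≈ -26662.)
(d - 286746) + x(v(L)) = (-79987/3 - 286746) - 583 = -940225/3 - 583 = -941974/3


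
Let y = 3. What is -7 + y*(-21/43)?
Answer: -364/43 ≈ -8.4651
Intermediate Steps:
-7 + y*(-21/43) = -7 + 3*(-21/43) = -7 - 63/43 = -364/43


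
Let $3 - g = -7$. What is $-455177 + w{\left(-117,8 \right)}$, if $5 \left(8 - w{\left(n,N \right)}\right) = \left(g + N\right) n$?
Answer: $- \frac{2273739}{5} \approx -4.5475 \cdot 10^{5}$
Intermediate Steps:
$g = 10$ ($g = 3 - -7 = 3 + 7 = 10$)
$w{\left(n,N \right)} = 8 - \frac{n \left(10 + N\right)}{5}$ ($w{\left(n,N \right)} = 8 - \frac{\left(10 + N\right) n}{5} = 8 - \frac{n \left(10 + N\right)}{5}$)
$-455177 + w{\left(-117,8 \right)} = -455177 - \left(-242 - \frac{936}{5}\right) = -455177 + \left(8 + 234 + \frac{936}{5}\right) = -455177 + \frac{2146}{5} = - \frac{2273739}{5}$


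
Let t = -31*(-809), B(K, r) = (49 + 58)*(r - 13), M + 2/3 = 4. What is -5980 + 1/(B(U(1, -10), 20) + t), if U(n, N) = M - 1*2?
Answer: -154451439/25828 ≈ -5980.0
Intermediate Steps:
M = 10/3 (M = -2/3 + 4 = 10/3 ≈ 3.3333)
U(n, N) = 4/3 (U(n, N) = 10/3 - 1*2 = 10/3 - 2 = 4/3)
B(K, r) = -1391 + 107*r (B(K, r) = 107*(-13 + r) = -1391 + 107*r)
t = 25079
-5980 + 1/(B(U(1, -10), 20) + t) = -5980 + 1/((-1391 + 107*20) + 25079) = -5980 + 1/((-1391 + 2140) + 25079) = -5980 + 1/(749 + 25079) = -5980 + 1/25828 = -154451439/25828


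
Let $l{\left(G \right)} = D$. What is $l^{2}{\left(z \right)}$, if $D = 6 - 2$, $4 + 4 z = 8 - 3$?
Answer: $16$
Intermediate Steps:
$z = \frac{1}{4}$ ($z = -1 + \frac{8 - 3}{4} = -1 + \frac{1}{4} \cdot 5 = -1 + \frac{5}{4} = \frac{1}{4} \approx 0.25$)
$D = 4$ ($D = 6 - 2 = 4$)
$l{\left(G \right)} = 4$
$l^{2}{\left(z \right)} = 4^{2} = 16$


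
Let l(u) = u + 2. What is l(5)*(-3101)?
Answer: -21707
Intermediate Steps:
l(u) = 2 + u
l(5)*(-3101) = (2 + 5)*(-3101) = 7*(-3101) = -21707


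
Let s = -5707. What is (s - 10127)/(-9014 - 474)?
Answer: 7917/4744 ≈ 1.6688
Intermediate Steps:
(s - 10127)/(-9014 - 474) = (-5707 - 10127)/(-9014 - 474) = -15834/(-9488) = -15834*(-1/9488) = 7917/4744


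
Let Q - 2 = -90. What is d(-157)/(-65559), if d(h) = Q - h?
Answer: -23/21853 ≈ -0.0010525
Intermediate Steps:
Q = -88 (Q = 2 - 90 = -88)
d(h) = -88 - h
d(-157)/(-65559) = (-88 - 1*(-157))/(-65559) = (-88 + 157)*(-1/65559) = 69*(-1/65559) = -23/21853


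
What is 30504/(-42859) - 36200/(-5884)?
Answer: 343002566/63045589 ≈ 5.4406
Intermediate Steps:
30504/(-42859) - 36200/(-5884) = 30504*(-1/42859) - 36200*(-1/5884) = -30504/42859 + 9050/1471 = 343002566/63045589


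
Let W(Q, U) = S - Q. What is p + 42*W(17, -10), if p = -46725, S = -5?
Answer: -47649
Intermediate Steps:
W(Q, U) = -5 - Q
p + 42*W(17, -10) = -46725 + 42*(-5 - 1*17) = -46725 + 42*(-5 - 17) = -46725 + 42*(-22) = -46725 - 924 = -47649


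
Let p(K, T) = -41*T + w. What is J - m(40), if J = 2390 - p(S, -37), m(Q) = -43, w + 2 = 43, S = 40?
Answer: 875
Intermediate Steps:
w = 41 (w = -2 + 43 = 41)
p(K, T) = 41 - 41*T (p(K, T) = -41*T + 41 = 41 - 41*T)
J = 832 (J = 2390 - (41 - 41*(-37)) = 2390 - (41 + 1517) = 2390 - 1*1558 = 2390 - 1558 = 832)
J - m(40) = 832 - 1*(-43) = 832 + 43 = 875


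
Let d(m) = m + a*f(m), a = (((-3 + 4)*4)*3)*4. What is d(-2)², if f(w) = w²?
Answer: 36100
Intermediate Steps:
a = 48 (a = ((1*4)*3)*4 = (4*3)*4 = 12*4 = 48)
d(m) = m + 48*m²
d(-2)² = (-2*(1 + 48*(-2)))² = (-2*(1 - 96))² = (-2*(-95))² = 190² = 36100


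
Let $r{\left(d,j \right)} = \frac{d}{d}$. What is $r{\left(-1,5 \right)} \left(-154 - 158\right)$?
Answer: $-312$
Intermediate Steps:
$r{\left(d,j \right)} = 1$
$r{\left(-1,5 \right)} \left(-154 - 158\right) = 1 \left(-154 - 158\right) = 1 \left(-312\right) = -312$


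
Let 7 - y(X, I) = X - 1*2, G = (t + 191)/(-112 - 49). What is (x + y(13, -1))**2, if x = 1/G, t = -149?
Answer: 2209/36 ≈ 61.361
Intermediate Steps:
G = -6/23 (G = (-149 + 191)/(-112 - 49) = 42/(-161) = 42*(-1/161) = -6/23 ≈ -0.26087)
x = -23/6 (x = 1/(-6/23) = -23/6 ≈ -3.8333)
y(X, I) = 9 - X (y(X, I) = 7 - (X - 1*2) = 7 - (X - 2) = 7 - (-2 + X) = 7 + (2 - X) = 9 - X)
(x + y(13, -1))**2 = (-23/6 + (9 - 1*13))**2 = (-23/6 + (9 - 13))**2 = (-23/6 - 4)**2 = (-47/6)**2 = 2209/36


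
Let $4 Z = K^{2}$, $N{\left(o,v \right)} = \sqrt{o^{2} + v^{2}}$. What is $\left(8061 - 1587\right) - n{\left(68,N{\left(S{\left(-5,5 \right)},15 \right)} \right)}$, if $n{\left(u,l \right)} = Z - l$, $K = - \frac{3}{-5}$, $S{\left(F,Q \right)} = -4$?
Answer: $\frac{647391}{100} + \sqrt{241} \approx 6489.4$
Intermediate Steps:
$K = \frac{3}{5}$ ($K = \left(-3\right) \left(- \frac{1}{5}\right) = \frac{3}{5} \approx 0.6$)
$Z = \frac{9}{100}$ ($Z = \frac{\left(\frac{3}{5}\right)^{2}}{4} = \frac{1}{4} \cdot \frac{9}{25} = \frac{9}{100} \approx 0.09$)
$n{\left(u,l \right)} = \frac{9}{100} - l$
$\left(8061 - 1587\right) - n{\left(68,N{\left(S{\left(-5,5 \right)},15 \right)} \right)} = \left(8061 - 1587\right) - \left(\frac{9}{100} - \sqrt{\left(-4\right)^{2} + 15^{2}}\right) = 6474 - \left(\frac{9}{100} - \sqrt{16 + 225}\right) = 6474 - \left(\frac{9}{100} - \sqrt{241}\right) = \frac{647391}{100} + \sqrt{241}$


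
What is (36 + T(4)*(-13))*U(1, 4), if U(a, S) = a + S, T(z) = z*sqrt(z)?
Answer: -340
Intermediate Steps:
T(z) = z**(3/2)
U(a, S) = S + a
(36 + T(4)*(-13))*U(1, 4) = (36 + 4**(3/2)*(-13))*(4 + 1) = (36 + 8*(-13))*5 = (36 - 104)*5 = -68*5 = -340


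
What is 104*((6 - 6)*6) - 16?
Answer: -16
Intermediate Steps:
104*((6 - 6)*6) - 16 = 104*(0*6) - 16 = 104*0 - 16 = 0 - 16 = -16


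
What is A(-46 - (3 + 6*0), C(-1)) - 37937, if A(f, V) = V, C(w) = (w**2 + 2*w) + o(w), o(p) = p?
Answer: -37939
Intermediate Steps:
C(w) = w**2 + 3*w (C(w) = (w**2 + 2*w) + w = w**2 + 3*w)
A(-46 - (3 + 6*0), C(-1)) - 37937 = -(3 - 1) - 37937 = -1*2 - 37937 = -2 - 37937 = -37939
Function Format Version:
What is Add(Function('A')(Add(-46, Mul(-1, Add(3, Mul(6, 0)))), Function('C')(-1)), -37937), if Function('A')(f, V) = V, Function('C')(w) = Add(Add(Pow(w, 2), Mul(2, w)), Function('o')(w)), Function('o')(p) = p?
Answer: -37939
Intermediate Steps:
Function('C')(w) = Add(Pow(w, 2), Mul(3, w)) (Function('C')(w) = Add(Add(Pow(w, 2), Mul(2, w)), w) = Add(Pow(w, 2), Mul(3, w)))
Add(Function('A')(Add(-46, Mul(-1, Add(3, Mul(6, 0)))), Function('C')(-1)), -37937) = Add(Mul(-1, Add(3, -1)), -37937) = Add(Mul(-1, 2), -37937) = Add(-2, -37937) = -37939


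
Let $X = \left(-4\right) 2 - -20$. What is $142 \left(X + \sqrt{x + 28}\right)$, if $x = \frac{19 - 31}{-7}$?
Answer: $1704 + \frac{568 \sqrt{91}}{7} \approx 2478.1$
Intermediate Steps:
$X = 12$ ($X = -8 + 20 = 12$)
$x = \frac{12}{7}$ ($x = \left(-12\right) \left(- \frac{1}{7}\right) = \frac{12}{7} \approx 1.7143$)
$142 \left(X + \sqrt{x + 28}\right) = 142 \left(12 + \sqrt{\frac{12}{7} + 28}\right) = 142 \left(12 + \sqrt{\frac{208}{7}}\right) = 142 \left(12 + \frac{4 \sqrt{91}}{7}\right) = 1704 + \frac{568 \sqrt{91}}{7}$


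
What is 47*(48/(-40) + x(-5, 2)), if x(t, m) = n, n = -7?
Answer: -1927/5 ≈ -385.40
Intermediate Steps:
x(t, m) = -7
47*(48/(-40) + x(-5, 2)) = 47*(48/(-40) - 7) = 47*(48*(-1/40) - 7) = 47*(-6/5 - 7) = 47*(-41/5) = -1927/5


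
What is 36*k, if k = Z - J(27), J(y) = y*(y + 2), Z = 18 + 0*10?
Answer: -27540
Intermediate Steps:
Z = 18 (Z = 18 + 0 = 18)
J(y) = y*(2 + y)
k = -765 (k = 18 - 27*(2 + 27) = 18 - 27*29 = 18 - 1*783 = 18 - 783 = -765)
36*k = 36*(-765) = -27540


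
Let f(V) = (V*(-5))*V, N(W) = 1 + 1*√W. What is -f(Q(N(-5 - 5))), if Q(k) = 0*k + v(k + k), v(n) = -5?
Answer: 125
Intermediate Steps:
N(W) = 1 + √W
Q(k) = -5 (Q(k) = 0*k - 5 = 0 - 5 = -5)
f(V) = -5*V² (f(V) = (-5*V)*V = -5*V²)
-f(Q(N(-5 - 5))) = -(-5)*(-5)² = -(-5)*25 = -1*(-125) = 125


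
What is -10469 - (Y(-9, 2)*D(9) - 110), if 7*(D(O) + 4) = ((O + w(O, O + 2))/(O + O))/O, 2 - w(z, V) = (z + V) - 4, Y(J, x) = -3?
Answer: -3920243/378 ≈ -10371.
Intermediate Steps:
w(z, V) = 6 - V - z (w(z, V) = 2 - ((z + V) - 4) = 2 - ((V + z) - 4) = 2 - (-4 + V + z) = 2 + (4 - V - z) = 6 - V - z)
D(O) = -4 + (4 - O)/(14*O²) (D(O) = -4 + (((O + (6 - (O + 2) - O))/(O + O))/O)/7 = -4 + (((O + (6 - (2 + O) - O))/((2*O)))/O)/7 = -4 + (((O + (6 + (-2 - O) - O))*(1/(2*O)))/O)/7 = -4 + (((O + (4 - 2*O))*(1/(2*O)))/O)/7 = -4 + (((4 - O)*(1/(2*O)))/O)/7 = -4 + (((4 - O)/(2*O))/O)/7 = -4 + ((4 - O)/(2*O²))/7 = -4 + (4 - O)/(14*O²))
-10469 - (Y(-9, 2)*D(9) - 110) = -10469 - (-3*(4 - 1*9 - 56*9²)/(14*9²) - 110) = -10469 - (-3*(4 - 9 - 56*81)/(14*81) - 110) = -10469 - (-3*(4 - 9 - 4536)/(14*81) - 110) = -10469 - (-3*(-4541)/(14*81) - 110) = -10469 - (-3*(-4541/1134) - 110) = -10469 - (4541/378 - 110) = -10469 - 1*(-37039/378) = -10469 + 37039/378 = -3920243/378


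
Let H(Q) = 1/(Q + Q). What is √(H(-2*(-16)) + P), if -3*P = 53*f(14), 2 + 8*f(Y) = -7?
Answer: √1273/8 ≈ 4.4599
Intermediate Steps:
f(Y) = -9/8 (f(Y) = -¼ + (⅛)*(-7) = -¼ - 7/8 = -9/8)
H(Q) = 1/(2*Q)
P = 159/8 (P = -53*(-9)/(3*8) = -⅓*(-477/8) = 159/8 ≈ 19.875)
√(H(-2*(-16)) + P) = √(1/(2*((-2*(-16)))) + 159/8) = √((½)/32 + 159/8) = √((½)*(1/32) + 159/8) = √(1/64 + 159/8) = √(1273/64) = √1273/8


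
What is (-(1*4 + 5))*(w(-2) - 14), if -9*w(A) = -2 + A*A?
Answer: 128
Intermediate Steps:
w(A) = 2/9 - A²/9 (w(A) = -(-2 + A*A)/9 = -(-2 + A²)/9 = 2/9 - A²/9)
(-(1*4 + 5))*(w(-2) - 14) = (-(1*4 + 5))*((2/9 - ⅑*(-2)²) - 14) = (-(4 + 5))*((2/9 - ⅑*4) - 14) = (-1*9)*((2/9 - 4/9) - 14) = -9*(-2/9 - 14) = -9*(-128/9) = 128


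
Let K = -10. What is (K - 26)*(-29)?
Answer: 1044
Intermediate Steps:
(K - 26)*(-29) = (-10 - 26)*(-29) = -36*(-29) = 1044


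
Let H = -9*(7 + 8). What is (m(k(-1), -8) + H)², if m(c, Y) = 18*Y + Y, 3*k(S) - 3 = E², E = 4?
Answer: 82369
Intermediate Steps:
H = -135 (H = -9*15 = -135)
k(S) = 19/3 (k(S) = 1 + (⅓)*4² = 1 + (⅓)*16 = 1 + 16/3 = 19/3)
m(c, Y) = 19*Y
(m(k(-1), -8) + H)² = (19*(-8) - 135)² = (-152 - 135)² = (-287)² = 82369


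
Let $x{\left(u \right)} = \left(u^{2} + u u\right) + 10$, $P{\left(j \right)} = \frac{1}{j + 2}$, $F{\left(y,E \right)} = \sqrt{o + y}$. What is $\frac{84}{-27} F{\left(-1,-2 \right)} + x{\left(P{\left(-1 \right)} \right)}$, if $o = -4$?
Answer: $12 - \frac{28 i \sqrt{5}}{9} \approx 12.0 - 6.9567 i$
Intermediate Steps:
$F{\left(y,E \right)} = \sqrt{-4 + y}$
$P{\left(j \right)} = \frac{1}{2 + j}$
$x{\left(u \right)} = 10 + 2 u^{2}$ ($x{\left(u \right)} = \left(u^{2} + u^{2}\right) + 10 = 2 u^{2} + 10 = 10 + 2 u^{2}$)
$\frac{84}{-27} F{\left(-1,-2 \right)} + x{\left(P{\left(-1 \right)} \right)} = \frac{84}{-27} \sqrt{-4 - 1} + \left(10 + 2 \left(\frac{1}{2 - 1}\right)^{2}\right) = 84 \left(- \frac{1}{27}\right) \sqrt{-5} + \left(10 + 2 \left(1^{-1}\right)^{2}\right) = - \frac{28 i \sqrt{5}}{9} + \left(10 + 2 \cdot 1^{2}\right) = - \frac{28 i \sqrt{5}}{9} + \left(10 + 2 \cdot 1\right) = - \frac{28 i \sqrt{5}}{9} + \left(10 + 2\right) = - \frac{28 i \sqrt{5}}{9} + 12 = 12 - \frac{28 i \sqrt{5}}{9}$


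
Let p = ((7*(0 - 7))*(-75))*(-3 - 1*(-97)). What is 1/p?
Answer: 1/345450 ≈ 2.8948e-6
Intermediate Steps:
p = 345450 (p = ((7*(-7))*(-75))*(-3 + 97) = -49*(-75)*94 = 3675*94 = 345450)
1/p = 1/345450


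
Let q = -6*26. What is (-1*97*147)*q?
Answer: 2224404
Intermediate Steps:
q = -156
(-1*97*147)*q = (-1*97*147)*(-156) = -97*147*(-156) = -14259*(-156) = 2224404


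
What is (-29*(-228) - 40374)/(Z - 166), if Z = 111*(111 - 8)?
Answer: -33762/11267 ≈ -2.9965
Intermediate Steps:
Z = 11433 (Z = 111*103 = 11433)
(-29*(-228) - 40374)/(Z - 166) = (-29*(-228) - 40374)/(11433 - 166) = (6612 - 40374)/11267 = -33762*1/11267 = -33762/11267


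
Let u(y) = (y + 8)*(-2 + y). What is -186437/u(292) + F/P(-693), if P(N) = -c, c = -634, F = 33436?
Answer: 1395365471/27579000 ≈ 50.595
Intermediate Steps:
u(y) = (-2 + y)*(8 + y) (u(y) = (8 + y)*(-2 + y) = (-2 + y)*(8 + y))
P(N) = 634 (P(N) = -1*(-634) = 634)
-186437/u(292) + F/P(-693) = -186437/(-16 + 292² + 6*292) + 33436/634 = -186437/(-16 + 85264 + 1752) + 33436*(1/634) = -186437/87000 + 16718/317 = 1395365471/27579000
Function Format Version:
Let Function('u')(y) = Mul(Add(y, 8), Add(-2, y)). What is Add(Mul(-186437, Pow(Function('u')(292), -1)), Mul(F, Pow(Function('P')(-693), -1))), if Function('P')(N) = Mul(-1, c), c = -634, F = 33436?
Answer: Rational(1395365471, 27579000) ≈ 50.595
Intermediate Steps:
Function('u')(y) = Mul(Add(-2, y), Add(8, y)) (Function('u')(y) = Mul(Add(8, y), Add(-2, y)) = Mul(Add(-2, y), Add(8, y)))
Function('P')(N) = 634 (Function('P')(N) = Mul(-1, -634) = 634)
Add(Mul(-186437, Pow(Function('u')(292), -1)), Mul(F, Pow(Function('P')(-693), -1))) = Add(Mul(-186437, Pow(Add(-16, Pow(292, 2), Mul(6, 292)), -1)), Mul(33436, Pow(634, -1))) = Add(Mul(-186437, Pow(Add(-16, 85264, 1752), -1)), Mul(33436, Rational(1, 634))) = Add(Mul(-186437, Pow(87000, -1)), Rational(16718, 317)) = Add(Mul(-186437, Rational(1, 87000)), Rational(16718, 317)) = Add(Rational(-186437, 87000), Rational(16718, 317)) = Rational(1395365471, 27579000)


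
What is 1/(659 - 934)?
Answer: -1/275 ≈ -0.0036364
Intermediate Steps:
1/(659 - 934) = 1/(-275) = -1/275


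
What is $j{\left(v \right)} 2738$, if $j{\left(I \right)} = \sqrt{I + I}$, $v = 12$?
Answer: $5476 \sqrt{6} \approx 13413.0$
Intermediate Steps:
$j{\left(I \right)} = \sqrt{2} \sqrt{I}$ ($j{\left(I \right)} = \sqrt{2 I} = \sqrt{2} \sqrt{I}$)
$j{\left(v \right)} 2738 = \sqrt{2} \sqrt{12} \cdot 2738 = \sqrt{2} \cdot 2 \sqrt{3} \cdot 2738 = 2 \sqrt{6} \cdot 2738 = 5476 \sqrt{6}$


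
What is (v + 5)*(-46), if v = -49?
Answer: 2024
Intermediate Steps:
(v + 5)*(-46) = (-49 + 5)*(-46) = -44*(-46) = 2024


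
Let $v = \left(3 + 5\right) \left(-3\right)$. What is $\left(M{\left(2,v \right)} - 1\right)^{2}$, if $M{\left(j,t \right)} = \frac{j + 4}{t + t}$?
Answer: $\frac{81}{64} \approx 1.2656$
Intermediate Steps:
$v = -24$ ($v = 8 \left(-3\right) = -24$)
$M{\left(j,t \right)} = \frac{4 + j}{2 t}$
$\left(M{\left(2,v \right)} - 1\right)^{2} = \left(\frac{4 + 2}{2 \left(-24\right)} - 1\right)^{2} = \left(\frac{1}{2} \left(- \frac{1}{24}\right) 6 - 1\right)^{2} = \left(- \frac{1}{8} - 1\right)^{2} = \left(- \frac{9}{8}\right)^{2} = \frac{81}{64}$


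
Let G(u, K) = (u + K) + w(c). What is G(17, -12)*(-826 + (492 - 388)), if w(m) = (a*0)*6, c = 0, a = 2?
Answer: -3610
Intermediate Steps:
w(m) = 0 (w(m) = (2*0)*6 = 0*6 = 0)
G(u, K) = K + u (G(u, K) = (u + K) + 0 = (K + u) + 0 = K + u)
G(17, -12)*(-826 + (492 - 388)) = (-12 + 17)*(-826 + (492 - 388)) = 5*(-826 + 104) = 5*(-722) = -3610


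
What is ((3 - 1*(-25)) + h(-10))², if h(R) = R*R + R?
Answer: 13924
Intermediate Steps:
h(R) = R + R² (h(R) = R² + R = R + R²)
((3 - 1*(-25)) + h(-10))² = ((3 - 1*(-25)) - 10*(1 - 10))² = ((3 + 25) - 10*(-9))² = (28 + 90)² = 118² = 13924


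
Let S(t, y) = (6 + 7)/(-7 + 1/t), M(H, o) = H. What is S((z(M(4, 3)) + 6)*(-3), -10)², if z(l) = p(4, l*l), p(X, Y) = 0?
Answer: 54756/16129 ≈ 3.3949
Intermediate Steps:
z(l) = 0
S(t, y) = 13/(-7 + 1/t)
S((z(M(4, 3)) + 6)*(-3), -10)² = (-13*(0 + 6)*(-3)/(-1 + 7*((0 + 6)*(-3))))² = (-13*6*(-3)/(-1 + 7*(6*(-3))))² = (-13*(-18)/(-1 + 7*(-18)))² = (-13*(-18)/(-1 - 126))² = (-13*(-18)/(-127))² = (-13*(-18)*(-1/127))² = (-234/127)² = 54756/16129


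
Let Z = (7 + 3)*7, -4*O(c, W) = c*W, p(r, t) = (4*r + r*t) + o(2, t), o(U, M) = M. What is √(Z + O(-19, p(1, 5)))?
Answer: √546/2 ≈ 11.683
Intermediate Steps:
p(r, t) = t + 4*r + r*t (p(r, t) = (4*r + r*t) + t = t + 4*r + r*t)
O(c, W) = -W*c/4 (O(c, W) = -c*W/4 = -W*c/4)
Z = 70 (Z = 10*7 = 70)
√(Z + O(-19, p(1, 5))) = √(70 - ¼*(5 + 4*1 + 1*5)*(-19)) = √(70 - ¼*(5 + 4 + 5)*(-19)) = √(70 - ¼*14*(-19)) = √(70 + 133/2) = √(273/2) = √546/2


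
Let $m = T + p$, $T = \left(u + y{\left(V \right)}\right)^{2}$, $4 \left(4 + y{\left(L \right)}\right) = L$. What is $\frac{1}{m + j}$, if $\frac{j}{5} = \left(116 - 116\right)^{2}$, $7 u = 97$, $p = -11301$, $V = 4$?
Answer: $- \frac{49}{547973} \approx -8.942 \cdot 10^{-5}$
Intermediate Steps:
$y{\left(L \right)} = -4 + \frac{L}{4}$
$u = \frac{97}{7}$ ($u = \frac{1}{7} \cdot 97 = \frac{97}{7} \approx 13.857$)
$T = \frac{5776}{49}$ ($T = \left(\frac{97}{7} + \left(-4 + \frac{1}{4} \cdot 4\right)\right)^{2} = \left(\frac{97}{7} + \left(-4 + 1\right)\right)^{2} = \left(\frac{97}{7} - 3\right)^{2} = \left(\frac{76}{7}\right)^{2} = \frac{5776}{49} \approx 117.88$)
$j = 0$ ($j = 5 \left(116 - 116\right)^{2} = 5 \cdot 0^{2} = 5 \cdot 0 = 0$)
$m = - \frac{547973}{49}$ ($m = \frac{5776}{49} - 11301 = - \frac{547973}{49} \approx -11183.0$)
$\frac{1}{m + j} = \frac{1}{- \frac{547973}{49} + 0} = \frac{1}{- \frac{547973}{49}} = - \frac{49}{547973}$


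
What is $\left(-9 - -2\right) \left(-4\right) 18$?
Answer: $504$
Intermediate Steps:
$\left(-9 - -2\right) \left(-4\right) 18 = \left(-9 + 2\right) \left(-4\right) 18 = \left(-7\right) \left(-4\right) 18 = 28 \cdot 18 = 504$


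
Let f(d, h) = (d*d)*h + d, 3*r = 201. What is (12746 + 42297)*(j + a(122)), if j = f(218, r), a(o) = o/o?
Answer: 175274911061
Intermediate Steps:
r = 67 (r = (⅓)*201 = 67)
a(o) = 1
f(d, h) = d + h*d² (f(d, h) = d²*h + d = h*d² + d = d + h*d²)
j = 3184326 (j = 218*(1 + 218*67) = 218*(1 + 14606) = 218*14607 = 3184326)
(12746 + 42297)*(j + a(122)) = (12746 + 42297)*(3184326 + 1) = 55043*3184327 = 175274911061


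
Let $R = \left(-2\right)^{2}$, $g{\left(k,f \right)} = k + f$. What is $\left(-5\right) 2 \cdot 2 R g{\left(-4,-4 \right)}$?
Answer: $640$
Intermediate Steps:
$g{\left(k,f \right)} = f + k$
$R = 4$
$\left(-5\right) 2 \cdot 2 R g{\left(-4,-4 \right)} = \left(-5\right) 2 \cdot 2 \cdot 4 \left(-4 - 4\right) = \left(-10\right) 2 \cdot 4 \left(-8\right) = \left(-20\right) 4 \left(-8\right) = \left(-80\right) \left(-8\right) = 640$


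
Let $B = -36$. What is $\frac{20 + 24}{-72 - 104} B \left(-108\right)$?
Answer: $-972$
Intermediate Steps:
$\frac{20 + 24}{-72 - 104} B \left(-108\right) = \frac{20 + 24}{-72 - 104} \left(-36\right) \left(-108\right) = \frac{44}{-176} \left(-36\right) \left(-108\right) = 44 \left(- \frac{1}{176}\right) \left(-36\right) \left(-108\right) = \left(- \frac{1}{4}\right) \left(-36\right) \left(-108\right) = 9 \left(-108\right) = -972$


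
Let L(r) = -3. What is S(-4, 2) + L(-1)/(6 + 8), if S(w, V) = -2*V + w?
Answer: -115/14 ≈ -8.2143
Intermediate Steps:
S(w, V) = w - 2*V
S(-4, 2) + L(-1)/(6 + 8) = (-4 - 2*2) - 3/(6 + 8) = (-4 - 4) - 3/14 = -8 - 3*1/14 = -8 - 3/14 = -115/14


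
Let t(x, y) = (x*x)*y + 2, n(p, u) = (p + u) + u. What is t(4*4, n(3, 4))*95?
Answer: 267710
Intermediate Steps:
n(p, u) = p + 2*u
t(x, y) = 2 + y*x² (t(x, y) = x²*y + 2 = y*x² + 2 = 2 + y*x²)
t(4*4, n(3, 4))*95 = (2 + (3 + 2*4)*(4*4)²)*95 = (2 + (3 + 8)*16²)*95 = (2 + 11*256)*95 = (2 + 2816)*95 = 2818*95 = 267710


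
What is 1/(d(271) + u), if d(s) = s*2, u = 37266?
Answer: 1/37808 ≈ 2.6449e-5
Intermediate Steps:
d(s) = 2*s
1/(d(271) + u) = 1/(2*271 + 37266) = 1/(542 + 37266) = 1/37808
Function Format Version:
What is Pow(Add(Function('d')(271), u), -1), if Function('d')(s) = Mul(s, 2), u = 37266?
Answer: Rational(1, 37808) ≈ 2.6449e-5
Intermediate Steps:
Function('d')(s) = Mul(2, s)
Pow(Add(Function('d')(271), u), -1) = Pow(Add(Mul(2, 271), 37266), -1) = Pow(Add(542, 37266), -1) = Pow(37808, -1) = Rational(1, 37808)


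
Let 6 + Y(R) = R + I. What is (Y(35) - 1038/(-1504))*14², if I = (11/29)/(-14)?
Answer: 31697715/5452 ≈ 5814.0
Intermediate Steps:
I = -11/406 (I = (11*(1/29))*(-1/14) = (11/29)*(-1/14) = -11/406 ≈ -0.027094)
Y(R) = -2447/406 + R (Y(R) = -6 + (R - 11/406) = -6 + (-11/406 + R) = -2447/406 + R)
(Y(35) - 1038/(-1504))*14² = ((-2447/406 + 35) - 1038/(-1504))*14² = (11763/406 - 1038*(-1/1504))*196 = (11763/406 + 519/752)*196 = (4528245/152656)*196 = 31697715/5452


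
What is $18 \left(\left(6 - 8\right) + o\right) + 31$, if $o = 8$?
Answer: $139$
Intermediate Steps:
$18 \left(\left(6 - 8\right) + o\right) + 31 = 18 \left(\left(6 - 8\right) + 8\right) + 31 = 18 \left(-2 + 8\right) + 31 = 18 \cdot 6 + 31 = 108 + 31 = 139$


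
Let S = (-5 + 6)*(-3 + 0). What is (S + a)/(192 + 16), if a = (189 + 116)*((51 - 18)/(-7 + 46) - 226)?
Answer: -446387/1352 ≈ -330.17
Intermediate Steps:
a = -892735/13 (a = 305*(33/39 - 226) = 305*(33*(1/39) - 226) = 305*(11/13 - 226) = 305*(-2927/13) = -892735/13 ≈ -68672.)
S = -3 (S = 1*(-3) = -3)
(S + a)/(192 + 16) = (-3 - 892735/13)/(192 + 16) = -892774/13/208 = -892774/13*1/208 = -446387/1352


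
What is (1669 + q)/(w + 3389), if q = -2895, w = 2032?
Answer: -1226/5421 ≈ -0.22616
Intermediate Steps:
(1669 + q)/(w + 3389) = (1669 - 2895)/(2032 + 3389) = -1226/5421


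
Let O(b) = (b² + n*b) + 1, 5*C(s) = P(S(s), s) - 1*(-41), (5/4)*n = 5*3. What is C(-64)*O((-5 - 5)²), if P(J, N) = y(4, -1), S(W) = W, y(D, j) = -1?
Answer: 89608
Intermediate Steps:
n = 12 (n = 4*(5*3)/5 = (⅘)*15 = 12)
P(J, N) = -1
C(s) = 8 (C(s) = (-1 - 1*(-41))/5 = (-1 + 41)/5 = (⅕)*40 = 8)
O(b) = 1 + b² + 12*b (O(b) = (b² + 12*b) + 1 = 1 + b² + 12*b)
C(-64)*O((-5 - 5)²) = 8*(1 + ((-5 - 5)²)² + 12*(-5 - 5)²) = 8*(1 + ((-10)²)² + 12*(-10)²) = 8*(1 + 100² + 12*100) = 8*(1 + 10000 + 1200) = 8*11201 = 89608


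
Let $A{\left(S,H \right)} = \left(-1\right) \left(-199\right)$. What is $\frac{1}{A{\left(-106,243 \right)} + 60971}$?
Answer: $\frac{1}{61170} \approx 1.6348 \cdot 10^{-5}$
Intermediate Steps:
$A{\left(S,H \right)} = 199$
$\frac{1}{A{\left(-106,243 \right)} + 60971} = \frac{1}{199 + 60971} = \frac{1}{61170}$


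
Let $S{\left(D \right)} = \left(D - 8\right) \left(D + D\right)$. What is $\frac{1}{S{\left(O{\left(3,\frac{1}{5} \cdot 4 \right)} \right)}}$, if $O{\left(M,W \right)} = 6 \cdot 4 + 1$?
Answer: $\frac{1}{850} \approx 0.0011765$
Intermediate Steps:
$O{\left(M,W \right)} = 25$ ($O{\left(M,W \right)} = 24 + 1 = 25$)
$S{\left(D \right)} = 2 D \left(-8 + D\right)$ ($S{\left(D \right)} = \left(-8 + D\right) 2 D = 2 D \left(-8 + D\right)$)
$\frac{1}{S{\left(O{\left(3,\frac{1}{5} \cdot 4 \right)} \right)}} = \frac{1}{2 \cdot 25 \left(-8 + 25\right)} = \frac{1}{2 \cdot 25 \cdot 17} = \frac{1}{850}$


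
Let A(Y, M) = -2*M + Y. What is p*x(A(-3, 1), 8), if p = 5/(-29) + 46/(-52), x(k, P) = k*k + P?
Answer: -26301/754 ≈ -34.882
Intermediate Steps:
A(Y, M) = Y - 2*M
x(k, P) = P + k**2 (x(k, P) = k**2 + P = P + k**2)
p = -797/754 (p = 5*(-1/29) + 46*(-1/52) = -5/29 - 23/26 = -797/754 ≈ -1.0570)
p*x(A(-3, 1), 8) = -797*(8 + (-3 - 2*1)**2)/754 = -797*(8 + (-3 - 2)**2)/754 = -797*(8 + (-5)**2)/754 = -797*(8 + 25)/754 = -797/754*33 = -26301/754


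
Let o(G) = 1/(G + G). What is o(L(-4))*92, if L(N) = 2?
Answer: 23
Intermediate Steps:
o(G) = 1/(2*G)
o(L(-4))*92 = ((1/2)/2)*92 = ((1/2)*(1/2))*92 = (1/4)*92 = 23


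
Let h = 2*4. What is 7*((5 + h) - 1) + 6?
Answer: 90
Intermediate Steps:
h = 8
7*((5 + h) - 1) + 6 = 7*((5 + 8) - 1) + 6 = 7*(13 - 1) + 6 = 7*12 + 6 = 84 + 6 = 90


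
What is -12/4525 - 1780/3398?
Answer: -4047638/7687975 ≈ -0.52649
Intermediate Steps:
-12/4525 - 1780/3398 = -12*1/4525 - 1780*1/3398 = -12/4525 - 890/1699 = -4047638/7687975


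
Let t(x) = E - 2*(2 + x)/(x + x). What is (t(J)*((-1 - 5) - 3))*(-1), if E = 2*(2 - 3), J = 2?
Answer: -36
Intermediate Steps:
E = -2 (E = 2*(-1) = -2)
t(x) = -2 - (2 + x)/x (t(x) = -2 - 2*(2 + x)/(x + x) = -2 - 2*(2 + x)/(2*x) = -2 - 2*(2 + x)*1/(2*x) = -2 - (2 + x)/x)
(t(J)*((-1 - 5) - 3))*(-1) = ((-3 - 2/2)*((-1 - 5) - 3))*(-1) = ((-3 - 2*½)*(-6 - 3))*(-1) = ((-3 - 1)*(-9))*(-1) = -4*(-9)*(-1) = 36*(-1) = -36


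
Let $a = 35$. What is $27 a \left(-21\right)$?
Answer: $-19845$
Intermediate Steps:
$27 a \left(-21\right) = 27 \cdot 35 \left(-21\right) = 945 \left(-21\right) = -19845$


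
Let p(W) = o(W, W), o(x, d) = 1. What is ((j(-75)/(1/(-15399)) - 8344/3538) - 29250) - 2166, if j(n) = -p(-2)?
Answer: -28338245/1769 ≈ -16019.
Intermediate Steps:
p(W) = 1
j(n) = -1 (j(n) = -1*1 = -1)
((j(-75)/(1/(-15399)) - 8344/3538) - 29250) - 2166 = ((-1/(1/(-15399)) - 8344/3538) - 29250) - 2166 = ((-1/(-1/15399) - 8344*1/3538) - 29250) - 2166 = ((-1*(-15399) - 4172/1769) - 29250) - 2166 = ((15399 - 4172/1769) - 29250) - 2166 = (27236659/1769 - 29250) - 2166 = -24506591/1769 - 2166 = -28338245/1769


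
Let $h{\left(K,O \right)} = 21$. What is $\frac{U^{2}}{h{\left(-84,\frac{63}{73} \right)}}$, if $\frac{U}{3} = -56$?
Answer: $1344$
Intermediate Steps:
$U = -168$ ($U = 3 \left(-56\right) = -168$)
$\frac{U^{2}}{h{\left(-84,\frac{63}{73} \right)}} = \frac{\left(-168\right)^{2}}{21} = 28224 \cdot \frac{1}{21} = 1344$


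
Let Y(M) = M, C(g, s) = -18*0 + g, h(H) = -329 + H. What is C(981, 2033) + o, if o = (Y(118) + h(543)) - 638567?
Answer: -637254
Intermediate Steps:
C(g, s) = g (C(g, s) = 0 + g = g)
o = -638235 (o = (118 + (-329 + 543)) - 638567 = (118 + 214) - 638567 = 332 - 638567 = -638235)
C(981, 2033) + o = 981 - 638235 = -637254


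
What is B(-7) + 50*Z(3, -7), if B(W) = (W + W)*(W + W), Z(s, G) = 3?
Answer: 346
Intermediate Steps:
B(W) = 4*W**2 (B(W) = (2*W)*(2*W) = 4*W**2)
B(-7) + 50*Z(3, -7) = 4*(-7)**2 + 50*3 = 4*49 + 150 = 196 + 150 = 346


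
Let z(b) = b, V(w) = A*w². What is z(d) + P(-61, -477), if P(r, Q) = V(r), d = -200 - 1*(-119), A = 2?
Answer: 7361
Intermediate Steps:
V(w) = 2*w²
d = -81 (d = -200 + 119 = -81)
P(r, Q) = 2*r²
z(d) + P(-61, -477) = -81 + 2*(-61)² = -81 + 2*3721 = -81 + 7442 = 7361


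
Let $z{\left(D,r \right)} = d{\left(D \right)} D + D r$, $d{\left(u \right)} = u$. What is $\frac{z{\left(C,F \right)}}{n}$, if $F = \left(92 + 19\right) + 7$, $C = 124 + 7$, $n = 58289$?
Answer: $\frac{32619}{58289} \approx 0.55961$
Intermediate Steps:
$C = 131$
$F = 118$ ($F = 111 + 7 = 118$)
$z{\left(D,r \right)} = D^{2} + D r$ ($z{\left(D,r \right)} = D D + D r = D^{2} + D r$)
$\frac{z{\left(C,F \right)}}{n} = \frac{131 \left(131 + 118\right)}{58289} = 131 \cdot 249 \cdot \frac{1}{58289} = 32619 \cdot \frac{1}{58289} = \frac{32619}{58289}$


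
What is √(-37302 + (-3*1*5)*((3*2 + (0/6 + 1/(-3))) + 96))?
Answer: I*√38827 ≈ 197.05*I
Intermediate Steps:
√(-37302 + (-3*1*5)*((3*2 + (0/6 + 1/(-3))) + 96)) = √(-37302 + (-3*5)*((6 + (0*(⅙) + 1*(-⅓))) + 96)) = √(-37302 - 15*((6 + (0 - ⅓)) + 96)) = √(-37302 - 15*((6 - ⅓) + 96)) = √(-37302 - 15*(17/3 + 96)) = √(-37302 - 15*305/3) = √(-37302 - 1525) = √(-38827) = I*√38827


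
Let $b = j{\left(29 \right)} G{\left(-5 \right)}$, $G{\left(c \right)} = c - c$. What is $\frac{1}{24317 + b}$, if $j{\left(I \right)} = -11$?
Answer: $\frac{1}{24317} \approx 4.1123 \cdot 10^{-5}$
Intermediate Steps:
$G{\left(c \right)} = 0$
$b = 0$ ($b = \left(-11\right) 0 = 0$)
$\frac{1}{24317 + b} = \frac{1}{24317 + 0} = \frac{1}{24317}$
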